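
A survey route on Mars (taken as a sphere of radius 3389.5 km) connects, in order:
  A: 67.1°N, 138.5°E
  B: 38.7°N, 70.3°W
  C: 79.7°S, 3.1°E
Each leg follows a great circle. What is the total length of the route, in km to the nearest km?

11658 km

Leg A→B: central angle 1.2558 rad, distance 4256.4 km.
Leg B→C: central angle 2.1838 rad, distance 7401.9 km.
Total: 4256.4 + 7401.9 ≈ 11658 km.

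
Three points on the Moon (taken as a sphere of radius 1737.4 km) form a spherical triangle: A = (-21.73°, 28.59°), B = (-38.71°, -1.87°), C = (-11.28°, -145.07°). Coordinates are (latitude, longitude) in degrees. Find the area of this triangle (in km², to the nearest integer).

Side lengths (central angles): a = 2.0834, b = 2.5553, c = 0.5426 rad; semiperimeter s = 2.5907.
By l'Huilier's theorem, tan(E/4) = √[tan(s/2) tan((s−a)/2) tan((s−b)/2) tan((s−c)/2)], giving spherical excess E = 0.6470 rad.
Area = E·R² = 0.6470 × (1737.4)² ≈ 1953018 km².

1953018 km²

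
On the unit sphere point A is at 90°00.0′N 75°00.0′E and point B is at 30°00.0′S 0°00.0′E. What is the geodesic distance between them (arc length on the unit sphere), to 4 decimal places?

In radians: φ₁ = 1.5708, φ₂ = -0.5236, Δλ = -75.000° = -1.3090 rad.
cos c = sin φ₁ sin φ₂ + cos φ₁ cos φ₂ cos Δλ = (1.0000)(-0.5000) + (0.0000)(0.8660)(0.2588) = -0.50000,
so c = arccos(-0.50000) = 2.09440 rad.
On the unit sphere the arc length equals the central angle: 2.0944.

2.0944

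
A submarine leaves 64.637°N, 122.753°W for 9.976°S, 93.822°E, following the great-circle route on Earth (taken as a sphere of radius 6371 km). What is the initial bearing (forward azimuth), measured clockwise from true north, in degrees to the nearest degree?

318°

With φ₁ = 1.1281, φ₂ = -0.1741, Δλ = -2.5032 rad, the forward-azimuth formula gives
θ = atan2( sin Δλ cos φ₂ , cos φ₁ sin φ₂ − sin φ₁ cos φ₂ cos Δλ ) = atan2(-0.5869, 0.6405) = -42.50°.
Adding 360° brings this into [0°, 360°): 318°.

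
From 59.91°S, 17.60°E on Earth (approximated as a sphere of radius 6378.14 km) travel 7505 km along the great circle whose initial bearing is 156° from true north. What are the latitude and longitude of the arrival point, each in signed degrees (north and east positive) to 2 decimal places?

-49.04°, 162.65°

Angular distance δ = d/R = 7505/6378.14 = 1.17668 rad; initial bearing θ = 2.7227 rad.
sin φ₂ = sin φ₁ cos δ + cos φ₁ sin δ cos θ = (-0.8652)(0.3840) + (0.5014)(0.9233)(-0.9135) = -0.7551, so φ₂ = -49.04°.
Δλ = atan2(sin θ sin δ cos φ₁, cos δ − sin φ₁ sin φ₂) = atan2(0.1883, -0.2694) = 145.049°.
λ₂ = 17.600° + 145.049° = 162.65°.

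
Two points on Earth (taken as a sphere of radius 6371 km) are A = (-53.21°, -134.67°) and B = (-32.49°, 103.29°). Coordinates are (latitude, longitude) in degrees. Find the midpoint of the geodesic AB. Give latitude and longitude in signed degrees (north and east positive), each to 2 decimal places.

-61.36°, 147.29°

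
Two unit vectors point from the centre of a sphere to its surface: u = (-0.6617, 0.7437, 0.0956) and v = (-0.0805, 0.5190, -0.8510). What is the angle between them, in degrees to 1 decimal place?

69.0°

u·v = 0.3579; |u| = 1.0000, |v| = 1.0000.
cos θ = (u·v)/(|u||v|) = 0.3579, so θ = 69.0°.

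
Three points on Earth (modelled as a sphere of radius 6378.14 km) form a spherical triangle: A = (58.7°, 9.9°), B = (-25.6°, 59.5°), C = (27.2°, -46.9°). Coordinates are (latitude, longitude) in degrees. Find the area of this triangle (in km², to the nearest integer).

42343883 km²

Side lengths (central angles): a = 2.0086, b = 0.8716, c = 1.6364 rad; semiperimeter s = 2.2583.
By l'Huilier's theorem, tan(E/4) = √[tan(s/2) tan((s−a)/2) tan((s−b)/2) tan((s−c)/2)], giving spherical excess E = 1.0409 rad.
Area = E·R² = 1.0409 × (6378.14)² ≈ 42343883 km².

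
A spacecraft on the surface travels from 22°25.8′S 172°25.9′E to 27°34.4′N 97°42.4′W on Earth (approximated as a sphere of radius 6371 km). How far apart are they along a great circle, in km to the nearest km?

Let φ₁ = -0.3915 rad, φ₂ = 0.4812 rad, and Δλ = 1.5684 rad.
Haversine: a = sin²(Δφ/2) + cos φ₁ cos φ₂ sin²(Δλ/2) = 0.1786 + (0.9243)(0.8864)(0.4988) = 0.58732.
Central angle c = 2·arcsin(√a) = 1.74633 rad.
Distance = R·c = 6371 × 1.7463 ≈ 11126 km.

11126 km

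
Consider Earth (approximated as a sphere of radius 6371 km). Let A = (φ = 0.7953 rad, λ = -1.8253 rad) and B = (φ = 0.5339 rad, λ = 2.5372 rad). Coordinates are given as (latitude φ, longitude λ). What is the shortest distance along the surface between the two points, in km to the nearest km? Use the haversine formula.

9004 km

With latitudes φ₁ = 45.567°, φ₂ = 30.590° and longitude difference Δλ = -110.047°:
Haversine: a = sin²(Δφ/2) + cos φ₁ cos φ₂ sin²(Δλ/2) = 0.0170 + (0.7001)(0.8608)(0.6714) = 0.42160.
Central angle c = 2·arcsin(√a) = 1.41334 rad.
Distance = R·c = 6371 × 1.4133 ≈ 9004 km.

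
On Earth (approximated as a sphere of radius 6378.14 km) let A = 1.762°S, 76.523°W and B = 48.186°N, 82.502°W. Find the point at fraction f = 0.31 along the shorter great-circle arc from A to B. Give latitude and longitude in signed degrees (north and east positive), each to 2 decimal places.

Central angle δ = 0.8765 rad. Interpolating on the sphere with fraction f = 0.31:
P = [sin((1−f)δ)·A + sin(fδ)·B] / sin δ = 0.7399·A + 0.3492·B in Cartesian coordinates,
giving P = (0.2027, -0.9500, 0.2375), i.e. latitude 13.74°, longitude -77.95°.

13.74°, -77.95°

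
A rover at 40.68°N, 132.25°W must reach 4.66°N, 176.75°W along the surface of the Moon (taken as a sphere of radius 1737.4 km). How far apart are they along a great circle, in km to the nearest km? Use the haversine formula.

1628 km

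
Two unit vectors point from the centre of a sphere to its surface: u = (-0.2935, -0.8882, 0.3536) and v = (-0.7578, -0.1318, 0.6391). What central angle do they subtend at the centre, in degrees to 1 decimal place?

u·v = 0.5655; |u| = 1.0000, |v| = 1.0000.
cos θ = (u·v)/(|u||v|) = 0.5654, so θ = 55.6°.

55.6°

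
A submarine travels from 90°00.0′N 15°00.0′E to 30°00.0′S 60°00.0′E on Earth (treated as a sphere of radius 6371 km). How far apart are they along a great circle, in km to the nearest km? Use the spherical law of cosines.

13343 km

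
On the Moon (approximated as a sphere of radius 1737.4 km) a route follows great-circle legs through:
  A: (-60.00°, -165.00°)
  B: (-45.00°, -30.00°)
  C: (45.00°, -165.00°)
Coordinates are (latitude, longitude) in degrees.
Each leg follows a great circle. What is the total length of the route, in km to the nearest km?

Leg A→B: central angle 1.2000 rad, distance 2084.9 km.
Leg B→C: central angle 2.5936 rad, distance 4506.1 km.
Total: 2084.9 + 4506.1 ≈ 6591 km.

6591 km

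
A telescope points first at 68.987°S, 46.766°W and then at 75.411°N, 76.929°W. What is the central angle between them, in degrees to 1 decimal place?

145.6°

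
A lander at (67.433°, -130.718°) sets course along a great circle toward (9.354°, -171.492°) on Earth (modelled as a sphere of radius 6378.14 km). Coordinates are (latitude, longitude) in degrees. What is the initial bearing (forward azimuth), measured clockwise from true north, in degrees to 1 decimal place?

225.8°

With φ₁ = 1.1769, φ₂ = 0.1633, Δλ = -0.7116 rad, the forward-azimuth formula gives
θ = atan2( sin Δλ cos φ₂ , cos φ₁ sin φ₂ − sin φ₁ cos φ₂ cos Δλ ) = atan2(-0.6444, -0.6276) = -134.25°.
Adding 360° brings this into [0°, 360°): 225.8°.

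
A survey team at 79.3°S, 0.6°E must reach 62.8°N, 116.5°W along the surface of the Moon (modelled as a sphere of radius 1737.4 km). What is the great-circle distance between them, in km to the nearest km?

With latitudes φ₁ = -79.300°, φ₂ = 62.800° and longitude difference Δλ = -117.100°:
Haversine: a = sin²(Δφ/2) + cos φ₁ cos φ₂ sin²(Δλ/2) = 0.8945 + (0.1857)(0.4571)(0.7278) = 0.95631.
Central angle c = 2·arcsin(√a) = 2.72043 rad.
Distance = R·c = 1737.4 × 2.7204 ≈ 4726 km.

4726 km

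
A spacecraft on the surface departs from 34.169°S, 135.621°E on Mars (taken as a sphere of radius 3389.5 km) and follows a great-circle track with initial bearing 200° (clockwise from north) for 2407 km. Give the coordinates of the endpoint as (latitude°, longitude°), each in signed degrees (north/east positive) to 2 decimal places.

-68.87°, 97.42°

Angular distance δ = d/R = 2407/3389.5 = 0.71013 rad; initial bearing θ = 3.4907 rad.
sin φ₂ = sin φ₁ cos δ + cos φ₁ sin δ cos θ = (-0.5616)(0.7583) + (0.8274)(0.6519)(-0.9397) = -0.9327, so φ₂ = -68.87°.
Δλ = atan2(sin θ sin δ cos φ₁, cos δ − sin φ₁ sin φ₂) = atan2(-0.1845, 0.2344) = -38.203°.
λ₂ = 135.621° − 38.203° = 97.42°.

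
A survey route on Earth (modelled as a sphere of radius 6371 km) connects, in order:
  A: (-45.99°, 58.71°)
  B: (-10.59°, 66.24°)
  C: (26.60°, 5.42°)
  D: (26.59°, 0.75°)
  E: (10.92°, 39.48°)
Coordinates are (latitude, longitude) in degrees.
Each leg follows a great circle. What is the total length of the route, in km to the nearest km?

16631 km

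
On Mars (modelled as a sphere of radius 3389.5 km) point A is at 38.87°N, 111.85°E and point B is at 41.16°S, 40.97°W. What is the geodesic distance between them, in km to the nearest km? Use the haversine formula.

With latitudes φ₁ = 38.870°, φ₂ = -41.160° and longitude difference Δλ = -152.820°:
Haversine: a = sin²(Δφ/2) + cos φ₁ cos φ₂ sin²(Δλ/2) = 0.4134 + (0.7786)(0.7529)(0.9448) = 0.96724.
Central angle c = 2·arcsin(√a) = 2.77758 rad.
Distance = R·c = 3389.5 × 2.7776 ≈ 9415 km.

9415 km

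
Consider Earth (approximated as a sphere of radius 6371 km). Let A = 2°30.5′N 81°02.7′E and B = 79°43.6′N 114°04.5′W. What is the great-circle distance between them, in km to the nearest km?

10831 km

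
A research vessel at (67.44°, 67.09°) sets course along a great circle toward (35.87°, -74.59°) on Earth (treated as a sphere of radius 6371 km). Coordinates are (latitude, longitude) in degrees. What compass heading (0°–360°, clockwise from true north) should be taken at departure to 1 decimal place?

Δλ = -141.680° = -2.4728 rad.
y = sin Δλ · cos φ₂ = (-0.6201)(0.8103) = -0.5025
x = cos φ₁ sin φ₂ − sin φ₁ cos φ₂ cos Δλ = (0.3837)(0.5859) − (0.9235)(0.8103)(-0.7846) = 0.8119
θ = atan2(y, x) = -31.75°; adding 360° gives 328.2°.

328.2°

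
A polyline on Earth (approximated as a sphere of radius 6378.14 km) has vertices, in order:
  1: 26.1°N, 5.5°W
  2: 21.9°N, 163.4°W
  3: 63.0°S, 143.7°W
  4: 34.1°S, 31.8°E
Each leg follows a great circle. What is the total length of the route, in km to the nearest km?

Leg 1→2: central angle 2.2242 rad, distance 14186.4 km.
Leg 2→3: central angle 1.5065 rad, distance 9608.7 km.
Leg 3→4: central angle 1.4457 rad, distance 9220.9 km.
Total: 14186.4 + 9608.7 + 9220.9 ≈ 33016 km.

33016 km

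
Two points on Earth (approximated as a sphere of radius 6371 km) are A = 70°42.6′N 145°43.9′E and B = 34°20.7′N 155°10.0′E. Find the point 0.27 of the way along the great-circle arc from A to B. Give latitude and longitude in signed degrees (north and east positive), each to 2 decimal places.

Central angle δ = 0.6409 rad. Interpolating on the sphere with fraction f = 0.27:
P = [sin((1−f)δ)·A + sin(fδ)·B] / sin δ = 0.7542·A + 0.2880·B in Cartesian coordinates,
giving P = (-0.4217, 0.2402, 0.8744), i.e. latitude 60.97°, longitude 150.34°.

60.97°, 150.34°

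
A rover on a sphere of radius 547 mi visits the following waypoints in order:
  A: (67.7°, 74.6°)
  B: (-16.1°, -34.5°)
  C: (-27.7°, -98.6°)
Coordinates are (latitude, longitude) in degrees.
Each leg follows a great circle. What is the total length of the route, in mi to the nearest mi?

Leg A→B: central angle 1.9561 rad, distance 1070.0 mi.
Leg B→C: central angle 1.0466 rad, distance 572.5 mi.
Total: 1070.0 + 572.5 ≈ 1643 mi.

1643 mi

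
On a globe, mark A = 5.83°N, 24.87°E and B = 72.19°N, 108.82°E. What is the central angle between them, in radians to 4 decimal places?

1.4417 rad

With latitudes φ₁ = 5.830°, φ₂ = 72.190° and longitude difference Δλ = 83.950°:
cos c = sin φ₁ sin φ₂ + cos φ₁ cos φ₂ cos Δλ = (0.1016)(0.9521) + (0.9948)(0.3059)(0.1054) = 0.12878,
so c = arccos(0.12878) = 1.44166 rad.
So the angular separation is 1.4417 rad.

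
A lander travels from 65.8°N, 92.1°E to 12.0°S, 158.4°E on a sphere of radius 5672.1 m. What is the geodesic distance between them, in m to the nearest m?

With latitudes φ₁ = 65.800°, φ₂ = -12.000° and longitude difference Δλ = 66.300°:
Haversine: a = sin²(Δφ/2) + cos φ₁ cos φ₂ sin²(Δλ/2) = 0.3943 + (0.4099)(0.9781)(0.2990) = 0.51424.
Central angle c = 2·arcsin(√a) = 1.59927 rad.
Distance = R·c = 5672.1 × 1.5993 ≈ 9071 m.

9071 m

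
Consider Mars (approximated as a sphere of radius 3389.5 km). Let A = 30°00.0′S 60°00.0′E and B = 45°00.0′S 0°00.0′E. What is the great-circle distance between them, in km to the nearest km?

2882 km

With latitudes φ₁ = -30.000°, φ₂ = -45.000° and longitude difference Δλ = -60.000°:
cos c = sin φ₁ sin φ₂ + cos φ₁ cos φ₂ cos Δλ = (-0.5000)(-0.7071) + (0.8660)(0.7071)(0.5000) = 0.65974,
so c = arccos(0.65974) = 0.85032 rad.
Distance = R·c = 3389.5 × 0.8503 ≈ 2882 km.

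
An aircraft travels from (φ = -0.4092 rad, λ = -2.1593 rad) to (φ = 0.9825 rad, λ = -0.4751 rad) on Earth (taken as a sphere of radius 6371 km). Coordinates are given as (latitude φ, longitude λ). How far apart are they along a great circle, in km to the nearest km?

Let φ₁ = -0.4092 rad, φ₂ = 0.9825 rad, and Δλ = 1.6842 rad.
Haversine: a = sin²(Δφ/2) + cos φ₁ cos φ₂ sin²(Δλ/2) = 0.4109 + (0.9174)(0.5549)(0.5566) = 0.69430.
Central angle c = 2·arcsin(√a) = 1.96991 rad.
Distance = R·c = 6371 × 1.9699 ≈ 12550 km.

12550 km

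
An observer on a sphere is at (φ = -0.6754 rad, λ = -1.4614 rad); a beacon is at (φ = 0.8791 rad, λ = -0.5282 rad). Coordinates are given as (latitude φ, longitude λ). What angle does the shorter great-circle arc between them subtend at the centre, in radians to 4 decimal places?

With latitudes φ₁ = -38.698°, φ₂ = 50.369° and longitude difference Δλ = 53.468°:
Haversine: a = sin²(Δφ/2) + cos φ₁ cos φ₂ sin²(Δλ/2) = 0.4919 + (0.7805)(0.6378)(0.2024) = 0.59259.
Central angle c = 2·arcsin(√a) = 1.75706 rad.
So the angular separation is 1.7571 rad.

1.7571 rad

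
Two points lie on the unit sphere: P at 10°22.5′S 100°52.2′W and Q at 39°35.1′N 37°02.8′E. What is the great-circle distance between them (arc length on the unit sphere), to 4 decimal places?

2.3150

In radians: φ₁ = -0.1811, φ₂ = 0.6909, Δλ = 137.917° = 2.4071 rad.
Haversine: a = sin²(Δφ/2) + cos φ₁ cos φ₂ sin²(Δλ/2) = 0.1783 + (0.9837)(0.7707)(0.8711) = 0.83869.
Central angle c = 2·arcsin(√a) = 2.31499 rad.
On the unit sphere the arc length equals the central angle: 2.3150.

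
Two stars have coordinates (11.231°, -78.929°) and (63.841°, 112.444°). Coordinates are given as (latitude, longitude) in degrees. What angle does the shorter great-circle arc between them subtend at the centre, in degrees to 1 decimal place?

104.4°

In radians: φ₁ = 0.1960, φ₂ = 1.1142, Δλ = -168.627° = -2.9431 rad.
cos c = sin φ₁ sin φ₂ + cos φ₁ cos φ₂ cos Δλ = (0.1948)(0.8976) + (0.9808)(0.4409)(-0.9804) = -0.24911,
so c = arccos(-0.24911) = 1.82256 rad.
So the angular separation is 104.4°.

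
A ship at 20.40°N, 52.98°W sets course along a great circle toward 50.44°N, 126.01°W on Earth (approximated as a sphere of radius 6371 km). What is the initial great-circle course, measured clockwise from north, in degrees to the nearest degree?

317°

With φ₁ = 0.3560, φ₂ = 0.8803, Δλ = -1.2746 rad, the forward-azimuth formula gives
θ = atan2( sin Δλ cos φ₂ , cos φ₁ sin φ₂ − sin φ₁ cos φ₂ cos Δλ ) = atan2(-0.6092, 0.6578) = -42.80°.
Adding 360° brings this into [0°, 360°): 317°.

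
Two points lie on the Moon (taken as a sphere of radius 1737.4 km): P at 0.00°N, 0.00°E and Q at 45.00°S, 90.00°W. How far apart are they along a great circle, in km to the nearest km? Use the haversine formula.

2729 km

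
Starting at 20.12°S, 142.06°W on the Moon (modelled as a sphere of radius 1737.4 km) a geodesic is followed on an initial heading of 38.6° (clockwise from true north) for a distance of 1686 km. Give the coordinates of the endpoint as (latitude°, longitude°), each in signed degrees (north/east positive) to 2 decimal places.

24.28°, -107.68°

Angular distance δ = d/R = 1686/1737.4 = 0.97042 rad; initial bearing θ = 0.6737 rad.
sin φ₂ = sin φ₁ cos δ + cos φ₁ sin δ cos θ = (-0.3440)(0.5650) + (0.9390)(0.8251)(0.7815) = 0.4112, so φ₂ = 24.28°.
Δλ = atan2(sin θ sin δ cos φ₁, cos δ − sin φ₁ sin φ₂) = atan2(0.4834, 0.7064) = 34.383°.
λ₂ = -142.060° + 34.383° = -107.68°.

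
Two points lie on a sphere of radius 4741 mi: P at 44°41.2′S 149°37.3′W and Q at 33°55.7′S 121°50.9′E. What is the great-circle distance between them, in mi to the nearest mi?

5457 mi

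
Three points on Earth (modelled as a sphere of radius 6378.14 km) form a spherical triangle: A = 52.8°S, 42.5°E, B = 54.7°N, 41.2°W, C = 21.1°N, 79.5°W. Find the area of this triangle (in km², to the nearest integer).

Side lengths (central angles): a = 0.7715, b = 2.1965, c = 2.2291 rad; semiperimeter s = 2.5985.
By l'Huilier's theorem, tan(E/4) = √[tan(s/2) tan((s−a)/2) tan((s−b)/2) tan((s−c)/2)], giving spherical excess E = 1.5937 rad.
Area = E·R² = 1.5937 × (6378.14)² ≈ 64832945 km².

64832945 km²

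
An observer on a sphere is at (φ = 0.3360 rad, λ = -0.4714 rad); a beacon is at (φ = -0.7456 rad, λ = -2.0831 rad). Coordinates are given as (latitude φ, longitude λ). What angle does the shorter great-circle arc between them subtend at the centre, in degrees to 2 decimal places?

104.60°

In radians: φ₁ = 0.3360, φ₂ = -0.7456, Δλ = -92.344° = -1.6117 rad.
cos c = sin φ₁ sin φ₂ + cos φ₁ cos φ₂ cos Δλ = (0.3297)(-0.6784) + (0.9441)(0.7347)(-0.0409) = -0.25204,
so c = arccos(-0.25204) = 1.82559 rad.
So the angular separation is 104.60°.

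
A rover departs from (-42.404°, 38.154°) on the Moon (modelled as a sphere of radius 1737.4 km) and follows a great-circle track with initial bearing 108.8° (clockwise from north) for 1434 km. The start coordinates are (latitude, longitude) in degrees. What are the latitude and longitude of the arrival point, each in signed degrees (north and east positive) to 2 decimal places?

-39.22°, 102.03°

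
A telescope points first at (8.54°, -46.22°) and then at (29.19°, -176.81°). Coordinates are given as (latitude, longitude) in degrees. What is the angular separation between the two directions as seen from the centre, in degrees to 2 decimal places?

Let φ₁ = 0.1491 rad, φ₂ = 0.5095 rad, and Δλ = -2.2792 rad.
cos c = sin φ₁ sin φ₂ + cos φ₁ cos φ₂ cos Δλ = (0.1485)(0.4877) + (0.9889)(0.8730)(-0.6506) = -0.48929,
so c = arccos(-0.48929) = 2.08207 rad.
So the angular separation is 119.29°.

119.29°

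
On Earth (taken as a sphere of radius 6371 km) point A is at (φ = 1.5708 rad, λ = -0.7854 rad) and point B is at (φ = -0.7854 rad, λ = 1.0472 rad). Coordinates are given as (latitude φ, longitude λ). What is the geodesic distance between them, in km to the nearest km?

Let φ₁ = 1.5708 rad, φ₂ = -0.7854 rad, and Δλ = 1.8326 rad.
cos c = sin φ₁ sin φ₂ + cos φ₁ cos φ₂ cos Δλ = (1.0000)(-0.7071) + (-0.0000)(0.7071)(-0.2588) = -0.70711,
so c = arccos(-0.70711) = 2.35620 rad.
Distance = R·c = 6371 × 2.3562 ≈ 15011 km.

15011 km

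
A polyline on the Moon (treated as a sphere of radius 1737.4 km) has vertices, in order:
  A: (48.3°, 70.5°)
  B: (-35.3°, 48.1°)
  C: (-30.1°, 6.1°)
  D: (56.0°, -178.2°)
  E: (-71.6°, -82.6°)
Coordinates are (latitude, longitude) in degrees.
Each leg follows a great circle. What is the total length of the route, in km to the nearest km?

Leg A→B: central angle 1.5002 rad, distance 2606.5 km.
Leg B→C: central angle 0.6189 rad, distance 1075.3 km.
Leg C→D: central angle 2.6864 rad, distance 4667.4 km.
Leg D→E: central angle 2.5046 rad, distance 4351.5 km.
Total: 2606.5 + 1075.3 + 4667.4 + 4351.5 ≈ 12701 km.

12701 km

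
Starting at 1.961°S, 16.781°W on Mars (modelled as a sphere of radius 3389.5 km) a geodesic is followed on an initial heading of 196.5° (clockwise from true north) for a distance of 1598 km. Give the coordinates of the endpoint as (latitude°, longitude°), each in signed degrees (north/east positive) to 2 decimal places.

-27.76°, -25.16°

Angular distance δ = d/R = 1598/3389.5 = 0.47146 rad; initial bearing θ = 3.4296 rad.
sin φ₂ = sin φ₁ cos δ + cos φ₁ sin δ cos θ = (-0.0342)(0.8909) + (0.9994)(0.4542)(-0.9588) = -0.4657, so φ₂ = -27.76°.
Δλ = atan2(sin θ sin δ cos φ₁, cos δ − sin φ₁ sin φ₂) = atan2(-0.1289, 0.8750) = -8.382°.
λ₂ = -16.781° − 8.382° = -25.16°.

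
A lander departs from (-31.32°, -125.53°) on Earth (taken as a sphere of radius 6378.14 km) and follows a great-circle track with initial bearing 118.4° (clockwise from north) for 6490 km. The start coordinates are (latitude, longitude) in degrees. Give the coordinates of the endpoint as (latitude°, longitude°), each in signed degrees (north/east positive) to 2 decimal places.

Angular distance δ = d/R = 6490/6378.14 = 1.01754 rad; initial bearing θ = 2.0665 rad.
sin φ₂ = sin φ₁ cos δ + cos φ₁ sin δ cos θ = (-0.5198)(0.5255) + (0.8543)(0.8508)(-0.4756) = -0.6188, so φ₂ = -38.23°.
Δλ = atan2(sin θ sin δ cos φ₁, cos δ − sin φ₁ sin φ₂) = atan2(0.6394, 0.2038) = 72.322°.
λ₂ = -125.530° + 72.322° = -53.21°.

-38.23°, -53.21°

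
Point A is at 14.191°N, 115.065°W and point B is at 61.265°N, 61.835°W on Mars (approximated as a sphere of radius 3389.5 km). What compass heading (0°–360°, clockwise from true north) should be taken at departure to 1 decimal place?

Δλ = 53.230° = 0.9290 rad.
y = sin Δλ · cos φ₂ = (0.8010)(0.4808) = 0.3851
x = cos φ₁ sin φ₂ − sin φ₁ cos φ₂ cos Δλ = (0.9695)(0.8769) − (0.2452)(0.4808)(0.5986) = 0.7795
θ = atan2(y, x) = 26.29°, so the bearing is 26.3°.

26.3°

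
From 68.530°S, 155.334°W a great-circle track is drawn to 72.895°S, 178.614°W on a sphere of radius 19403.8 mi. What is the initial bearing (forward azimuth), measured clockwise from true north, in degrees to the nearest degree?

230°

Δλ = -23.280° = -0.4063 rad.
y = sin Δλ · cos φ₂ = (-0.3952)(0.2941) = -0.1162
x = cos φ₁ sin φ₂ − sin φ₁ cos φ₂ cos Δλ = (0.3660)(-0.9558) − (-0.9306)(0.2941)(0.9186) = -0.0984
θ = atan2(y, x) = -130.25°; adding 360° gives 230°.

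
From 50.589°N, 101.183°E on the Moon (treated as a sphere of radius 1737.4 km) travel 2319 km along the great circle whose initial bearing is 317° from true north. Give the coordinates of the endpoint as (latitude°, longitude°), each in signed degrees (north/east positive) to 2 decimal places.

Angular distance δ = d/R = 2319/1737.4 = 1.33475 rad; initial bearing θ = 5.5327 rad.
sin φ₂ = sin φ₁ cos δ + cos φ₁ sin δ cos θ = (0.7726)(0.2339) + (0.6349)(0.9723)(0.7314) = 0.6321, so φ₂ = 39.21°.
Δλ = atan2(sin θ sin δ cos φ₁, cos δ − sin φ₁ sin φ₂) = atan2(-0.4210, -0.2545) = -121.158°.
λ₂ = 101.183° − 121.158° = -19.97°.

39.21°, -19.97°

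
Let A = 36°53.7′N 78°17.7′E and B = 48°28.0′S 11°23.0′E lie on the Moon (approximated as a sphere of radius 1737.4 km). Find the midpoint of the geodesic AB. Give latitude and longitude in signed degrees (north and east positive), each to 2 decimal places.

-6.91°, 48.37°

Central angle δ = 1.8147 rad. Interpolating on the sphere with fraction f = 0.5:
P = [sin((1−f)δ)·A + sin(fδ)·B] / sin δ = 0.8119·A + 0.8119·B in Cartesian coordinates,
giving P = (0.6595, 0.7420, -0.1203), i.e. latitude -6.91°, longitude 48.37°.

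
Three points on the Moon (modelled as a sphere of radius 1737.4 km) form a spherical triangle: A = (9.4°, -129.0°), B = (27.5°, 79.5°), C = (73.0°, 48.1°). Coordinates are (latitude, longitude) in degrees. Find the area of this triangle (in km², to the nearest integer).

2853181 km²

Side lengths (central angles): a = 0.8461, b = 1.7031, c = 2.3373 rad; semiperimeter s = 2.4432.
By l'Huilier's theorem, tan(E/4) = √[tan(s/2) tan((s−a)/2) tan((s−b)/2) tan((s−c)/2)], giving spherical excess E = 0.9452 rad.
Area = E·R² = 0.9452 × (1737.4)² ≈ 2853181 km².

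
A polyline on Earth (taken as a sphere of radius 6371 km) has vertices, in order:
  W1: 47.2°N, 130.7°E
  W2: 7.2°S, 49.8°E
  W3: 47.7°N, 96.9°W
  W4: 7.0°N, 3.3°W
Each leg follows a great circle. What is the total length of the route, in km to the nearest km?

Leg W1→W2: central angle 1.5561 rad, distance 9914.2 km.
Leg W2→W3: central angle 2.2794 rad, distance 14522.1 km.
Leg W3→W4: central angle 1.5226 rad, distance 9700.4 km.
Total: 9914.2 + 14522.1 + 9700.4 ≈ 34137 km.

34137 km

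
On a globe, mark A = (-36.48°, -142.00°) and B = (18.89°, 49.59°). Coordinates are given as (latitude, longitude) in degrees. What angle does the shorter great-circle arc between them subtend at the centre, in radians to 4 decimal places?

2.7868 rad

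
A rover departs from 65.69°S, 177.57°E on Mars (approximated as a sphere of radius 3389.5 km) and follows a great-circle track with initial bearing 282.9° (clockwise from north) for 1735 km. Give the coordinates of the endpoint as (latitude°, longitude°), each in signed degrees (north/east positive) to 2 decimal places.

Angular distance δ = d/R = 1735/3389.5 = 0.51187 rad; initial bearing θ = 4.9375 rad.
sin φ₂ = sin φ₁ cos δ + cos φ₁ sin δ cos θ = (-0.9113)(0.8718) + (0.4117)(0.4898)(0.2233) = -0.7495, so φ₂ = -48.55°.
Δλ = atan2(sin θ sin δ cos φ₁, cos δ − sin φ₁ sin φ₂) = atan2(-0.1966, 0.1888) = -46.156°.
λ₂ = 177.570° − 46.156° = 131.41°.

-48.55°, 131.41°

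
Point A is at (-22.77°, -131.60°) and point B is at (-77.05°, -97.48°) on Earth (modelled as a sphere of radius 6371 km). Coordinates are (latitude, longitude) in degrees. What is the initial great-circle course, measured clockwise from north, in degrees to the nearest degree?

With φ₁ = -0.3974, φ₂ = -1.3448, Δλ = 0.5955 rad, the forward-azimuth formula gives
θ = atan2( sin Δλ cos φ₂ , cos φ₁ sin φ₂ − sin φ₁ cos φ₂ cos Δλ ) = atan2(0.1257, -0.8268) = 171.36°.
So the initial bearing is 171°.

171°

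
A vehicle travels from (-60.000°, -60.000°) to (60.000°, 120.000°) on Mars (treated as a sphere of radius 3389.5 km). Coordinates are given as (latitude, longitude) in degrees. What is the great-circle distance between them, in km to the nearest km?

Let φ₁ = -1.0472 rad, φ₂ = 1.0472 rad, and Δλ = -3.1416 rad.
Haversine: a = sin²(Δφ/2) + cos φ₁ cos φ₂ sin²(Δλ/2) = 0.7500 + (0.5000)(0.5000)(1.0000) = 1.00000.
Central angle c = 2·arcsin(√a) = 3.14159 rad.
Distance = R·c = 3389.5 × 3.1416 ≈ 10648 km.

10648 km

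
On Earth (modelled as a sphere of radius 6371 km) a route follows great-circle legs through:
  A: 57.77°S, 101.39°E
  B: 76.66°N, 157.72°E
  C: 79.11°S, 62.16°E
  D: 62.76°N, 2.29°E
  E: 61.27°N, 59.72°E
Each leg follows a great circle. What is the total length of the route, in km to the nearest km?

Leg A→B: central angle 2.4262 rad, distance 15457.6 km.
Leg B→C: central angle 2.8568 rad, distance 18200.7 km.
Leg C→D: central angle 2.5493 rad, distance 16241.8 km.
Leg D→E: central angle 0.4554 rad, distance 2901.3 km.
Total: 15457.6 + 18200.7 + 16241.8 + 2901.3 ≈ 52801 km.

52801 km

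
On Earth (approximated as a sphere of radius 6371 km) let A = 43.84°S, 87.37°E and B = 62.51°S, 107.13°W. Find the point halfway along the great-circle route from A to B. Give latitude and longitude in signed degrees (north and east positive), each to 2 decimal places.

-79.33°, 110.21°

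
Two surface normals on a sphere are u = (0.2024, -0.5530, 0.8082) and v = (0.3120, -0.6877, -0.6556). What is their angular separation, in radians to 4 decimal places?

1.6573 rad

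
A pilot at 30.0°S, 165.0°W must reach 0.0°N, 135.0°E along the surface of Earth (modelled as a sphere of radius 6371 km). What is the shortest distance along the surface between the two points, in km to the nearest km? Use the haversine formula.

7154 km

Let φ₁ = -0.5236 rad, φ₂ = 0.0000 rad, and Δλ = -1.0472 rad.
Haversine: a = sin²(Δφ/2) + cos φ₁ cos φ₂ sin²(Δλ/2) = 0.0670 + (0.8660)(1.0000)(0.2500) = 0.28349.
Central angle c = 2·arcsin(√a) = 1.12296 rad.
Distance = R·c = 6371 × 1.1230 ≈ 7154 km.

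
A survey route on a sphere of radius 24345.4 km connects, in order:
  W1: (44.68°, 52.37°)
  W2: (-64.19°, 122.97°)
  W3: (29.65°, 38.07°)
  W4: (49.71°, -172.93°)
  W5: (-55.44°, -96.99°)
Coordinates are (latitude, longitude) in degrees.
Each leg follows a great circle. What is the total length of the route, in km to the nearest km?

193307 km

Leg W1→W2: central angle 2.1296 rad, distance 51846.0 km.
Leg W2→W3: central angle 1.9951 rad, distance 48572.3 km.
Leg W3→W4: central angle 1.6754 rad, distance 40787.2 km.
Leg W4→W5: central angle 2.1401 rad, distance 52102.0 km.
Total: 51846.0 + 48572.3 + 40787.2 + 52102.0 ≈ 193307 km.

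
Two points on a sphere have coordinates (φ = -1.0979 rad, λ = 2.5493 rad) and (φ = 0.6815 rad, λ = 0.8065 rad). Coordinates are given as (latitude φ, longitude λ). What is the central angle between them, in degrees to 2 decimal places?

In radians: φ₁ = -1.0979, φ₂ = 0.6815, Δλ = -99.855° = -1.7428 rad.
cos c = sin φ₁ sin φ₂ + cos φ₁ cos φ₂ cos Δλ = (-0.8903)(0.6300) + (0.4555)(0.7766)(-0.1712) = -0.62137,
so c = arccos(-0.62137) = 2.24128 rad.
So the angular separation is 128.42°.

128.42°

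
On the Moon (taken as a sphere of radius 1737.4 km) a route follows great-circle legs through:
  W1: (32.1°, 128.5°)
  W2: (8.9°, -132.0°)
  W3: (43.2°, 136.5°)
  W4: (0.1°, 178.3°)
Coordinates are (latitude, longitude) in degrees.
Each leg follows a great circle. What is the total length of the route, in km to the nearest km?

Leg W1→W2: central angle 1.6267 rad, distance 2826.3 km.
Leg W2→W3: central angle 1.4836 rad, distance 2577.7 km.
Leg W3→W4: central angle 0.9949 rad, distance 1728.5 km.
Total: 2826.3 + 2577.7 + 1728.5 ≈ 7132 km.

7132 km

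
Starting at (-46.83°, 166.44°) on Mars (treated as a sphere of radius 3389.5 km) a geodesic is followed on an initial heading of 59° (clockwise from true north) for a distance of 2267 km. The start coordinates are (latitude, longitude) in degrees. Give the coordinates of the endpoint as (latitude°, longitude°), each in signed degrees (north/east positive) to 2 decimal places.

-20.71°, -158.93°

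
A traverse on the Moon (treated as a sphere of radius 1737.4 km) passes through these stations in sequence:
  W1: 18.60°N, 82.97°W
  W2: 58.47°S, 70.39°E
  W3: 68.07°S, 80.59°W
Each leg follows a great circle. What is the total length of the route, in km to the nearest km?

Leg W1→W2: central angle 2.3673 rad, distance 4112.9 km.
Leg W2→W3: central angle 0.9022 rad, distance 1567.4 km.
Total: 4112.9 + 1567.4 ≈ 5680 km.

5680 km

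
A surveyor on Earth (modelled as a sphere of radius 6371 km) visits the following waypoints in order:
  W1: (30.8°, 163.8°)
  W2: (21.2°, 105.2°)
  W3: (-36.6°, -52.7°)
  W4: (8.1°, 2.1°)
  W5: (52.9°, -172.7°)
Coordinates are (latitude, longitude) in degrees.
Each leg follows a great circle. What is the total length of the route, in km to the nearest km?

Leg W1→W2: central angle 0.9243 rad, distance 5888.6 km.
Leg W2→W3: central angle 2.7119 rad, distance 17277.7 km.
Leg W3→W4: central angle 1.1873 rad, distance 7564.4 km.
Leg W4→W5: central angle 2.0741 rad, distance 13214.3 km.
Total: 5888.6 + 17277.7 + 7564.4 + 13214.3 ≈ 43945 km.

43945 km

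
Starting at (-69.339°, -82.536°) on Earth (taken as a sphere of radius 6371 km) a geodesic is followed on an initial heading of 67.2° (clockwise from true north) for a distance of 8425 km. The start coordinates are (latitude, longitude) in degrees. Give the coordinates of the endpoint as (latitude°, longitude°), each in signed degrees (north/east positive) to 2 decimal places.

-5.60°, -18.66°

Angular distance δ = d/R = 8425/6371 = 1.32240 rad; initial bearing θ = 1.1729 rad.
sin φ₂ = sin φ₁ cos δ + cos φ₁ sin δ cos θ = (-0.9357)(0.2459) + (0.3528)(0.9693)(0.3875) = -0.0975, so φ₂ = -5.60°.
Δλ = atan2(sin θ sin δ cos φ₁, cos δ − sin φ₁ sin φ₂) = atan2(0.3153, 0.1546) = 63.877°.
λ₂ = -82.536° + 63.877° = -18.66°.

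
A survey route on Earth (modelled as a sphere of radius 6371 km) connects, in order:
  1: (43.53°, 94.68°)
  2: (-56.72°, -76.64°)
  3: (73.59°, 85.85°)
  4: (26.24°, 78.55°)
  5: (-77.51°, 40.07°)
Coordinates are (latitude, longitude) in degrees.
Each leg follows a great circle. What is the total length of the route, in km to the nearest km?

Leg 1→2: central angle 2.8922 rad, distance 18426.2 km.
Leg 2→3: central angle 2.8233 rad, distance 17987.5 km.
Leg 3→4: central angle 0.8292 rad, distance 5282.8 km.
Leg 4→5: central angle 1.8544 rad, distance 11814.4 km.
Total: 18426.2 + 17987.5 + 5282.8 + 11814.4 ≈ 53511 km.

53511 km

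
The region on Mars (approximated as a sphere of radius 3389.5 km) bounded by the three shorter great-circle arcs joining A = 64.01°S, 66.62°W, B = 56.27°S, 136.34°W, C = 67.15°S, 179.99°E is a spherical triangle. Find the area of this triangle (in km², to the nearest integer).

1398972 km²

Side lengths (central angles): a = 0.3966, b = 0.7063, c = 0.5883 rad; semiperimeter s = 0.8456.
By l'Huilier's theorem, tan(E/4) = √[tan(s/2) tan((s−a)/2) tan((s−b)/2) tan((s−c)/2)], giving spherical excess E = 0.1218 rad.
Area = E·R² = 0.1218 × (3389.5)² ≈ 1398972 km².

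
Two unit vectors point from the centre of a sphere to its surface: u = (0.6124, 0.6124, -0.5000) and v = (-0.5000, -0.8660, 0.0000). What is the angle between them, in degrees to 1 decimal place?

u·v = -0.8365; |u| = 1.0000, |v| = 1.0000.
cos θ = (u·v)/(|u||v|) = -0.8365, so θ = 146.8°.

146.8°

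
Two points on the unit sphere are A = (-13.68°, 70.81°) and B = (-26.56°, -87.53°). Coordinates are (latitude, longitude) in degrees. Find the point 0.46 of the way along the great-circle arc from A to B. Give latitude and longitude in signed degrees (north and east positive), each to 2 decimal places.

-60.56°, 14.50°

Central angle δ = 2.3490 rad. Interpolating on the sphere with fraction f = 0.46:
P = [sin((1−f)δ)·A + sin(fδ)·B] / sin δ = 1.3404·A + 1.2387·B in Cartesian coordinates,
giving P = (0.4758, 0.1231, -0.8709), i.e. latitude -60.56°, longitude 14.50°.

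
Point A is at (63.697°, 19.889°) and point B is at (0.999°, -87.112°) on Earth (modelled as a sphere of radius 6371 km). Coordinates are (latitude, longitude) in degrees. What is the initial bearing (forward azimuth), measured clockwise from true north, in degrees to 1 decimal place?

Δλ = -107.001° = -1.8675 rad.
y = sin Δλ · cos φ₂ = (-0.9563)(0.9998) = -0.9562
x = cos φ₁ sin φ₂ − sin φ₁ cos φ₂ cos Δλ = (0.4431)(0.0174) − (0.8965)(0.9998)(-0.2924) = 0.2698
θ = atan2(y, x) = -74.24°; adding 360° gives 285.8°.

285.8°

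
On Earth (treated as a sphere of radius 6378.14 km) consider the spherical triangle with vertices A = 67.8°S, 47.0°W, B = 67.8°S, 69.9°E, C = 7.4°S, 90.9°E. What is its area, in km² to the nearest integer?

3551792 km²

Side lengths (central angles): a = 1.0826, b = 1.7302, c = 0.6557 rad; semiperimeter s = 1.7342.
By l'Huilier's theorem, tan(E/4) = √[tan(s/2) tan((s−a)/2) tan((s−b)/2) tan((s−c)/2)], giving spherical excess E = 0.0873 rad.
Area = E·R² = 0.0873 × (6378.14)² ≈ 3551792 km².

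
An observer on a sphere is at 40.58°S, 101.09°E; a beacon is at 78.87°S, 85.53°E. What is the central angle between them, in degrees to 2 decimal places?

38.78°

With latitudes φ₁ = -40.580°, φ₂ = -78.870° and longitude difference Δλ = -15.560°:
cos c = sin φ₁ sin φ₂ + cos φ₁ cos φ₂ cos Δλ = (-0.6505)(-0.9812) + (0.7595)(0.1930)(0.9634) = 0.77951,
so c = arccos(0.77951) = 0.67691 rad.
So the angular separation is 38.78°.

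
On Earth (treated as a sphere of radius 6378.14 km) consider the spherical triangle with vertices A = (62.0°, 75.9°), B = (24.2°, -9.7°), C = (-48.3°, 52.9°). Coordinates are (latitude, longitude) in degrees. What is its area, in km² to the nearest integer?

Side lengths (central angles): a = 1.5976, b = 1.9517, c = 1.1650 rad; semiperimeter s = 2.3571.
By l'Huilier's theorem, tan(E/4) = √[tan(s/2) tan((s−a)/2) tan((s−b)/2) tan((s−c)/2)], giving spherical excess E = 1.4063 rad.
Area = E·R² = 1.4063 × (6378.14)² ≈ 57208140 km².

57208140 km²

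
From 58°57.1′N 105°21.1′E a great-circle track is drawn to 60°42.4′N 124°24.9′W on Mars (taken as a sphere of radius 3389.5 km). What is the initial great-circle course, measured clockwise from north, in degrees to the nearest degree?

27°

With φ₁ = 1.0289, φ₂ = 1.0595, Δλ = 2.2730 rad, the forward-azimuth formula gives
θ = atan2( sin Δλ cos φ₂ , cos φ₁ sin φ₂ − sin φ₁ cos φ₂ cos Δλ ) = atan2(0.3735, 0.7206) = 27.40°.
So the initial bearing is 27°.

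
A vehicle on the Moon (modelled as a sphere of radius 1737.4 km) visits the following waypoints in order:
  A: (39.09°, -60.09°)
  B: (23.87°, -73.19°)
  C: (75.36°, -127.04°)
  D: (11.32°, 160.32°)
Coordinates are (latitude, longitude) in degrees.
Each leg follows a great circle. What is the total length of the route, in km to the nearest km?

4599 km

Leg A→B: central angle 0.3287 rad, distance 571.1 km.
Leg B→C: central angle 1.0147 rad, distance 1763.0 km.
Leg C→D: central angle 1.3038 rad, distance 2265.2 km.
Total: 571.1 + 1763.0 + 2265.2 ≈ 4599 km.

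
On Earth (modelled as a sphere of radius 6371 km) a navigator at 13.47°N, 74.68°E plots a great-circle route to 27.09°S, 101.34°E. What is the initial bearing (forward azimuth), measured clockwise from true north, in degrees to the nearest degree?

Δλ = 26.660° = 0.4653 rad.
y = sin Δλ · cos φ₂ = (0.4487)(0.8903) = 0.3995
x = cos φ₁ sin φ₂ − sin φ₁ cos φ₂ cos Δλ = (0.9725)(-0.4554) − (0.2329)(0.8903)(0.8937) = -0.6282
θ = atan2(y, x) = 147.55°, so the bearing is 148°.

148°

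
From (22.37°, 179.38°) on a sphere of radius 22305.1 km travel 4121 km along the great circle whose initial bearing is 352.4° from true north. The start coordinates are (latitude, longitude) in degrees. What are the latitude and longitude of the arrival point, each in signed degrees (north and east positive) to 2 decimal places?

32.85°, 177.72°

Angular distance δ = d/R = 4121/22305.1 = 0.18476 rad; initial bearing θ = 6.1505 rad.
sin φ₂ = sin φ₁ cos δ + cos φ₁ sin δ cos θ = (0.3806)(0.9830) + (0.9247)(0.1837)(0.9912) = 0.5425, so φ₂ = 32.85°.
Δλ = atan2(sin θ sin δ cos φ₁, cos δ − sin φ₁ sin φ₂) = atan2(-0.0225, 0.7765) = -1.657°.
λ₂ = 179.380° − 1.657° = 177.72°.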